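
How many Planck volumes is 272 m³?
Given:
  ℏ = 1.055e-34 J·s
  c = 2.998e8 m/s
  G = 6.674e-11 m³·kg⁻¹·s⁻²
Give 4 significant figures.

6.440e106

Planck volume: V_P = (ℏG/c³)^(3/2) = 4.224e-105 m³.
272 / 4.224e-105 = 6.440e106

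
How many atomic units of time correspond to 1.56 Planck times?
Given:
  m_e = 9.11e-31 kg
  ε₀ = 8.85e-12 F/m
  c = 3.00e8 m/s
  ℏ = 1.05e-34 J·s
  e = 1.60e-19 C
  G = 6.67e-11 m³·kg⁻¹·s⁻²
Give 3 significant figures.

3.49e-27

Planck time: t_P = √(ℏG/c⁵) = 5.37e-44 s
atomic unit of time: τ_au = (4πε₀)²ℏ³/(m_e e⁴) = 2.40e-17 s
1.56 × 5.37e-44 / 2.40e-17 = 3.49e-27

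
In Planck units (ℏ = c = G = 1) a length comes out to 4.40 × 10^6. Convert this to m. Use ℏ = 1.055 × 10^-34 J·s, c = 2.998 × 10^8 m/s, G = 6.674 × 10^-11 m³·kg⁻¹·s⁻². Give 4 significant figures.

7.113 × 10^-29 m

One Planck length: ℓ_P = √(ℏG/c³) = 1.616 × 10^-35 m.
4.40 × 10^6 × 1.616 × 10^-35 m = 7.113 × 10^-29 m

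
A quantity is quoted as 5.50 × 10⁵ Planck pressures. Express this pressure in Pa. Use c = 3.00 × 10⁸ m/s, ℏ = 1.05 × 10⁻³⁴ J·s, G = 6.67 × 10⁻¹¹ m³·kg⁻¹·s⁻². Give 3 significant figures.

One Planck pressure: p_P = c⁷/(ℏG²) = 4.68 × 10¹¹³ Pa.
5.50 × 10⁵ × 4.68 × 10¹¹³ Pa = 2.57 × 10¹¹⁹ Pa

2.57 × 10¹¹⁹ Pa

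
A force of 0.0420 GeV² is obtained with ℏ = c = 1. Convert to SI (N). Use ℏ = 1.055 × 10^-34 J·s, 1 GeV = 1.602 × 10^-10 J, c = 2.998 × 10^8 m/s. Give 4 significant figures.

Force is [E]/[L] = [E]²/(ℏc); restore (ℏc)⁻¹.
1 GeV² → 1/(ℏc) × (1 GeV in J)² = 8.114 × 10^5 N.
Result: 0.0420 × 8.114 × 10^5 = 3.408 × 10^4 N.

3.408 × 10^4 N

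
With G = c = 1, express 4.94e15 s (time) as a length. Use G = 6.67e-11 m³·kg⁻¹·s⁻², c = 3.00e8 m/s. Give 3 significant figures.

1.48e24 m

Time → length via c.
4.94e15 s × (c) = 1.48e24 m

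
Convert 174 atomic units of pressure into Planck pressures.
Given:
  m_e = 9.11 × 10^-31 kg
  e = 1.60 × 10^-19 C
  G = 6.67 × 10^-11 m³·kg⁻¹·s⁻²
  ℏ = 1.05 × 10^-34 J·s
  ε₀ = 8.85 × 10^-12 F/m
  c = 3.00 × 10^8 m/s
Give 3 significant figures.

1.12 × 10^-98

atomic unit of pressure: P_au = E_h/a₀³ = m_e⁴e¹⁰/((4πε₀)⁵ℏ⁸) = 3.01 × 10^13 Pa
Planck pressure: p_P = c⁷/(ℏG²) = 4.68 × 10^113 Pa
174 × 3.01 × 10^13 / 4.68 × 10^113 = 1.12 × 10^-98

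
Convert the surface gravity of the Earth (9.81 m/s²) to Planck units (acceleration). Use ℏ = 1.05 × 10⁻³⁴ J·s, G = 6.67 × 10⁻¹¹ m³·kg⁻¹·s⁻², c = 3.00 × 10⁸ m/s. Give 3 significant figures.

Planck acceleration: a_P = √(c⁷/(ℏG)) = 5.59 × 10⁵¹ m/s².
9.81 / 5.59 × 10⁵¹ = 1.76 × 10⁻⁵¹

1.76 × 10⁻⁵¹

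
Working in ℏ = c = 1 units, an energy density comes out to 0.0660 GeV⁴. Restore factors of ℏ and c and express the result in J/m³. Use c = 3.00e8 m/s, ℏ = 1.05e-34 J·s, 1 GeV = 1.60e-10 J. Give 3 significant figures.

[E]/[L]³ = [E]⁴/(ℏc)³; restore (ℏc)⁻³.
1 GeV⁴ → 1/(ℏc)³ × (1 GeV in J)⁴ = 2.10e37 J/m³.
Result: 0.0660 × 2.10e37 = 1.38e36 J/m³.

1.38e36 J/m³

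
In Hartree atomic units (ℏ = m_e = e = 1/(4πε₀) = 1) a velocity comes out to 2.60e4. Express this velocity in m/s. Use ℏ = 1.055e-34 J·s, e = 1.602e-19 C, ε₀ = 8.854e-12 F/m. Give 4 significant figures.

5.685e10 m/s

One atomic unit of velocity: v_au = e²/(4πε₀ℏ) = 2.186e6 m/s.
2.60e4 × 2.186e6 m/s = 5.685e10 m/s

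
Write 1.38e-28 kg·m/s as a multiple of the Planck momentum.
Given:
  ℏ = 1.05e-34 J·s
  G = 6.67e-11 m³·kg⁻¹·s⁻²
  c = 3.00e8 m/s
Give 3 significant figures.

Planck momentum: p_P = √(ℏc³/G) = 6.52 kg·m/s.
1.38e-28 / 6.52 = 2.12e-29

2.12e-29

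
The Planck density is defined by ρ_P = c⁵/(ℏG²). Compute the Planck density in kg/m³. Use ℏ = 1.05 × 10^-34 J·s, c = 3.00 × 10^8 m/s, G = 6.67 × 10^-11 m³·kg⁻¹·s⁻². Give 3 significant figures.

ρ_P = c⁵/(ℏG²)
  = 2.43 × 10^42 / 4.67 × 10^-55
  = 5.20 × 10^96 kg/m³

5.20 × 10^96 kg/m³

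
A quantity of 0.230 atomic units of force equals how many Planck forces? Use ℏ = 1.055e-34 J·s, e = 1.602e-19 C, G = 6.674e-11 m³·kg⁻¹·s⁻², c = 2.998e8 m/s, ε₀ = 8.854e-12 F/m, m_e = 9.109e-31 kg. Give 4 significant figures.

atomic unit of force: F_au = E_h/a₀ = m_e²e⁶/((4πε₀)³ℏ⁴) = 8.220e-8 N
Planck force: F_P = c⁴/G = 1.210e44 N
0.230 × 8.220e-8 / 1.210e44 = 1.562e-52

1.562e-52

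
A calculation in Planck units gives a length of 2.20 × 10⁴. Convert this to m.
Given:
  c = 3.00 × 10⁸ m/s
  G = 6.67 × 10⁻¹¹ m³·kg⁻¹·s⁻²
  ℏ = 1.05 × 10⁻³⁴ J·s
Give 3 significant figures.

One Planck length: ℓ_P = √(ℏG/c³) = 1.61 × 10⁻³⁵ m.
2.20 × 10⁴ × 1.61 × 10⁻³⁵ m = 3.54 × 10⁻³¹ m

3.54 × 10⁻³¹ m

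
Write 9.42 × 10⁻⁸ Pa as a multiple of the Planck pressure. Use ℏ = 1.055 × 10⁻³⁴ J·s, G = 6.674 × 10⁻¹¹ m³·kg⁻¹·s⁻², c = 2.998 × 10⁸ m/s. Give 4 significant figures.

2.034 × 10⁻¹²¹

Planck pressure: p_P = c⁷/(ℏG²) = 4.632 × 10¹¹³ Pa.
9.42 × 10⁻⁸ / 4.632 × 10¹¹³ = 2.034 × 10⁻¹²¹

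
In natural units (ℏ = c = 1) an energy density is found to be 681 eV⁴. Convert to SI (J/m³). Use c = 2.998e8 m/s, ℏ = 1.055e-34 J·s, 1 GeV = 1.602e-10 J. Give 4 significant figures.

[E]/[L]³ = [E]⁴/(ℏc)³; restore (ℏc)⁻³.
1 GeV⁴ → 1/(ℏc)³ × (1 GeV in J)⁴ = 2.082e37 J/m³.
Convert the energy scale: 681 eV⁴ = 6.81e-34 GeV⁴.
Result: 6.81e-34 × 2.082e37 = 1.418e4 J/m³.

1.418e4 J/m³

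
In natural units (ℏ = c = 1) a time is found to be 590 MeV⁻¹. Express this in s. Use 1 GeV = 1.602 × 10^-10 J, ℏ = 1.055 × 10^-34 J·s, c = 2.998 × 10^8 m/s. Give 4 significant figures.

A time is [E]⁻¹ in ℏ=c=1; restore one factor of ℏ.
1 GeV⁻¹ → ℏ × (1 GeV in J)⁻¹ = 6.586 × 10^-25 s.
Convert the energy scale: 590 MeV⁻¹ = 5.90 × 10^5 GeV⁻¹.
Result: 5.90 × 10^5 × 6.586 × 10^-25 = 3.885 × 10^-19 s.

3.885 × 10^-19 s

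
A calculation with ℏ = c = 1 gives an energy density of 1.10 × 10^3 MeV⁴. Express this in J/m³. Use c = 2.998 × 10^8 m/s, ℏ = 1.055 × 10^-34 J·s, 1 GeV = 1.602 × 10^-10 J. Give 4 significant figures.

2.290 × 10^28 J/m³

[E]/[L]³ = [E]⁴/(ℏc)³; restore (ℏc)⁻³.
1 GeV⁴ → 1/(ℏc)³ × (1 GeV in J)⁴ = 2.082 × 10^37 J/m³.
Convert the energy scale: 1.10 × 10^3 MeV⁴ = 1.10 × 10^-9 GeV⁴.
Result: 1.10 × 10^-9 × 2.082 × 10^37 = 2.290 × 10^28 J/m³.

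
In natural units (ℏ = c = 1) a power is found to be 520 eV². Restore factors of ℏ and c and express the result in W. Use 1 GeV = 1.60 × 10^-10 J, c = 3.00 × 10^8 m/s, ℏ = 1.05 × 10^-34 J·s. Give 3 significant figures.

0.127 W

Power is [E]/[T] = [E]²/ℏ.
1 GeV² → 1/ℏ × (1 GeV in J)² = 2.44 × 10^14 W.
Convert the energy scale: 520 eV² = 5.20 × 10^-16 GeV².
Result: 5.20 × 10^-16 × 2.44 × 10^14 = 0.127 W.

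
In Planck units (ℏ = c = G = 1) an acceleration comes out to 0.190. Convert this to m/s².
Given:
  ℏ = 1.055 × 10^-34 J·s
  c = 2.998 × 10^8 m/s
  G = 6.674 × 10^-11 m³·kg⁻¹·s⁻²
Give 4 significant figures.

1.056 × 10^51 m/s²

One Planck acceleration: a_P = √(c⁷/(ℏG)) = 5.560 × 10^51 m/s².
0.190 × 5.560 × 10^51 m/s² = 1.056 × 10^51 m/s²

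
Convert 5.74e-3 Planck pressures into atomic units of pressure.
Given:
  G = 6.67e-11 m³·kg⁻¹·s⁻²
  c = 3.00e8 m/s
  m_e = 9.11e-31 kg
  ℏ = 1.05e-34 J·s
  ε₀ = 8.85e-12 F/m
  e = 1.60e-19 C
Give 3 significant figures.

8.92e97

Planck pressure: p_P = c⁷/(ℏG²) = 4.68e113 Pa
atomic unit of pressure: P_au = E_h/a₀³ = m_e⁴e¹⁰/((4πε₀)⁵ℏ⁸) = 3.01e13 Pa
5.74e-3 × 4.68e113 / 3.01e13 = 8.92e97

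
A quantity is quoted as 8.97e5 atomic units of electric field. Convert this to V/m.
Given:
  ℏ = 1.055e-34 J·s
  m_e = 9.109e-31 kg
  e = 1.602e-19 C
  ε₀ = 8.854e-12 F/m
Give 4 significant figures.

4.602e17 V/m

One atomic unit of electric field: E_au = E_h/(e a₀) = m_e²e⁵/((4πε₀)³ℏ⁴) = 5.131e11 V/m.
8.97e5 × 5.131e11 V/m = 4.602e17 V/m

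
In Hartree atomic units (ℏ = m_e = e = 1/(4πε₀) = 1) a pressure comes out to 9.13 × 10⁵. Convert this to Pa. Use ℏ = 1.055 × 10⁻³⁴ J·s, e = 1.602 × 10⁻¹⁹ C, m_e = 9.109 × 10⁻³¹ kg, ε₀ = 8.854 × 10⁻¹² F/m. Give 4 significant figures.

2.674 × 10¹⁹ Pa

One atomic unit of pressure: P_au = E_h/a₀³ = m_e⁴e¹⁰/((4πε₀)⁵ℏ⁸) = 2.929 × 10¹³ Pa.
9.13 × 10⁵ × 2.929 × 10¹³ Pa = 2.674 × 10¹⁹ Pa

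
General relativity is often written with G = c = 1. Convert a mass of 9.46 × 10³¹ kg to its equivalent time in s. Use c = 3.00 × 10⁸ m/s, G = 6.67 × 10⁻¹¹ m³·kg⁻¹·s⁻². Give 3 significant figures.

Mass → time via G/c³.
9.46 × 10³¹ kg × (G/c³) = 2.34 × 10⁻⁴ s

2.34 × 10⁻⁴ s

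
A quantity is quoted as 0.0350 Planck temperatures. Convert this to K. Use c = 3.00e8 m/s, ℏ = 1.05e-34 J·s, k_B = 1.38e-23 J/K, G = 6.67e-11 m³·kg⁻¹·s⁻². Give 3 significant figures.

One Planck temperature: T_P = √(ℏc⁵/G) / k_B = 1.42e32 K.
0.0350 × 1.42e32 K = 4.96e30 K

4.96e30 K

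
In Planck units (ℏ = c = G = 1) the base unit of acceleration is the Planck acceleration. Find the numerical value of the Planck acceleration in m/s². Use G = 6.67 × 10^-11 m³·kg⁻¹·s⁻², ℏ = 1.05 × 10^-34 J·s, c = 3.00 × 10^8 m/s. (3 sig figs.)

a_P = √(c⁷/(ℏG))
  = √(3.12 × 10^103)
  = 5.59 × 10^51 m/s²

5.59 × 10^51 m/s²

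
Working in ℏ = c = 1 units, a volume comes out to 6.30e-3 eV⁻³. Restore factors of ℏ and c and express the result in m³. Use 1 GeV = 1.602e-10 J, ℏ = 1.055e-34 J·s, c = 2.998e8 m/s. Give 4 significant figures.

Volume is [L]³ = [E]⁻³·(ℏc)³.
1 GeV⁻³ → (ℏc)³ × (1 GeV in J)⁻³ = 7.696e-48 m³.
Convert the energy scale: 6.30e-3 eV⁻³ = 6.30e24 GeV⁻³.
Result: 6.30e24 × 7.696e-48 = 4.848e-23 m³.

4.848e-23 m³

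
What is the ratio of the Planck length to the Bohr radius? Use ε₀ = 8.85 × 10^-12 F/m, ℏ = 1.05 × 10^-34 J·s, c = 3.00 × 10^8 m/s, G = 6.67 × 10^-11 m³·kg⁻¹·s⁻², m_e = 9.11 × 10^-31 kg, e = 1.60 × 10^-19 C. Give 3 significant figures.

Planck length: ℓ_P = √(ℏG/c³) = 1.61 × 10^-35 m
Bohr radius: a₀ = 4πε₀ℏ²/(m_e e²) = 5.26 × 10^-11 m
ratio = 1.61 × 10^-35 / 5.26 × 10^-11 = 3.06 × 10^-25

3.06 × 10^-25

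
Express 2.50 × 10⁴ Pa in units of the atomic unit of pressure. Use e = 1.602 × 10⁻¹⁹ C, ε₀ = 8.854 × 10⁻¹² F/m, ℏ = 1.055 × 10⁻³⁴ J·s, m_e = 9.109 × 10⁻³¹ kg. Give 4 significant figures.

atomic unit of pressure: P_au = E_h/a₀³ = m_e⁴e¹⁰/((4πε₀)⁵ℏ⁸) = 2.929 × 10¹³ Pa.
2.50 × 10⁴ / 2.929 × 10¹³ = 8.535 × 10⁻¹⁰

8.535 × 10⁻¹⁰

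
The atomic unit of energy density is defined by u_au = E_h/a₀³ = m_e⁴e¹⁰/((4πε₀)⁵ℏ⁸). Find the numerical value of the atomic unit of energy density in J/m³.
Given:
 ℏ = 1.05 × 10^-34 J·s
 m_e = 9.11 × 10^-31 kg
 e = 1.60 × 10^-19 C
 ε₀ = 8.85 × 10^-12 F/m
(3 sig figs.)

3.01 × 10^13 J/m³

u_au = E_h/a₀³ = m_e⁴e¹⁰/((4πε₀)⁵ℏ⁸)
E_h = 4.38 × 10^-18 J
a₀ = 5.26 × 10^-11 m
E_h/a₀³ = 3.01 × 10^13 J/m³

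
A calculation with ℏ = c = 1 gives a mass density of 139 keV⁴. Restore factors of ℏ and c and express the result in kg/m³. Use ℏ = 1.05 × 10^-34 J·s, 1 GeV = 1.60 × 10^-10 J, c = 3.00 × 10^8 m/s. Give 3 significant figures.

Mass density is [E]/(c²[L]³) = [E]⁴/(ℏ³c⁵).
1 GeV⁴ → 1/(ℏ³c⁵) × (1 GeV in J)⁴ = 2.33 × 10^20 kg/m³.
Convert the energy scale: 139 keV⁴ = 1.39 × 10^-22 GeV⁴.
Result: 1.39 × 10^-22 × 2.33 × 10^20 = 0.0324 kg/m³.

0.0324 kg/m³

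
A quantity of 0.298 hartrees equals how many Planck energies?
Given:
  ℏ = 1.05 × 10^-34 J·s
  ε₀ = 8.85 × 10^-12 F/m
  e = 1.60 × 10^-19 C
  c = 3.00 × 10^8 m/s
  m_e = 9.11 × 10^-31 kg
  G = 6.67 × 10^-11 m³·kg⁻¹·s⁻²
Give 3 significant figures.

hartree: E_h = m_e e⁴/(4πε₀ℏ)² = 4.38 × 10^-18 J
Planck energy: E_P = √(ℏc⁵/G) = 1.96 × 10^9 J
0.298 × 4.38 × 10^-18 / 1.96 × 10^9 = 6.67 × 10^-28

6.67 × 10^-28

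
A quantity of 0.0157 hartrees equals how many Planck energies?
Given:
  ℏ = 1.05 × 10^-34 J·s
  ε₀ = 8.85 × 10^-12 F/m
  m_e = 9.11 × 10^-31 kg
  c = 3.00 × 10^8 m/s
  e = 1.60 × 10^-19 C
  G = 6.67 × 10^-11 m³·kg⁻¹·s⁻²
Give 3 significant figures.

3.51 × 10^-29

hartree: E_h = m_e e⁴/(4πε₀ℏ)² = 4.38 × 10^-18 J
Planck energy: E_P = √(ℏc⁵/G) = 1.96 × 10^9 J
0.0157 × 4.38 × 10^-18 / 1.96 × 10^9 = 3.51 × 10^-29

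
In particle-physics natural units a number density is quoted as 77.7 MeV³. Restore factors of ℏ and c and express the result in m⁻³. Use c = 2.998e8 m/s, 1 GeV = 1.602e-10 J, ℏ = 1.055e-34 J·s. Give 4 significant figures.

1.010e40 m⁻³

Number density is [L]⁻³ = [E]³/(ℏc)³.
1 GeV³ → 1/(ℏc)³ × (1 GeV in J)³ = 1.299e47 m⁻³.
Convert the energy scale: 77.7 MeV³ = 7.77e-8 GeV³.
Result: 7.77e-8 × 1.299e47 = 1.010e40 m⁻³.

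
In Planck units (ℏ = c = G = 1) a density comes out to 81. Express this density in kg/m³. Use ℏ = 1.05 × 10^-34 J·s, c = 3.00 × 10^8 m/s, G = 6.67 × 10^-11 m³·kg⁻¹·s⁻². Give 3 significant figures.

4.21 × 10^98 kg/m³

One Planck density: ρ_P = c⁵/(ℏG²) = 5.20 × 10^96 kg/m³.
81 × 5.20 × 10^96 kg/m³ = 4.21 × 10^98 kg/m³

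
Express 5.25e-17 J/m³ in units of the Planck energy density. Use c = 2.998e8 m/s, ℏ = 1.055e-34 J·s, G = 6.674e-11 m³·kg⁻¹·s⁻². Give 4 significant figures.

1.133e-130

Planck energy density: u_P = c⁷/(ℏG²) = 4.632e113 J/m³.
5.25e-17 / 4.632e113 = 1.133e-130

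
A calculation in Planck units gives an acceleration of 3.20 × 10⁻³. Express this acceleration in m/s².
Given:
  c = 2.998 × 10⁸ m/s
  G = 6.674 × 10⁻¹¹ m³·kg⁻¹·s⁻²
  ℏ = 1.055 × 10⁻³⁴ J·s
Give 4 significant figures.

One Planck acceleration: a_P = √(c⁷/(ℏG)) = 5.560 × 10⁵¹ m/s².
3.20 × 10⁻³ × 5.560 × 10⁵¹ m/s² = 1.779 × 10⁴⁹ m/s²

1.779 × 10⁴⁹ m/s²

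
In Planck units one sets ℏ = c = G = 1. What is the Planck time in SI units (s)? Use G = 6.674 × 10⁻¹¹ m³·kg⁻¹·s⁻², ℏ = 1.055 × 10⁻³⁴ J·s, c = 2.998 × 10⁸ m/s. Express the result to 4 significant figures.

5.392 × 10⁻⁴⁴ s

t_P = √(ℏG/c⁵)
  = √(2.907 × 10⁻⁸⁷)
  = 5.392 × 10⁻⁴⁴ s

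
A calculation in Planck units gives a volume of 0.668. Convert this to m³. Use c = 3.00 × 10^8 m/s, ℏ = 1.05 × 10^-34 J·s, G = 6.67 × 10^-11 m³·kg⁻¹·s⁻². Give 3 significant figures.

2.79 × 10^-105 m³

One Planck volume: V_P = (ℏG/c³)^(3/2) = 4.18 × 10^-105 m³.
0.668 × 4.18 × 10^-105 m³ = 2.79 × 10^-105 m³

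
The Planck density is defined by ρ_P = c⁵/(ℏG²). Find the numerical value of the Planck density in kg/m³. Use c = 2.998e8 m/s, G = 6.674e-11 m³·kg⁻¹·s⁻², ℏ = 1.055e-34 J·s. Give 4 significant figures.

ρ_P = c⁵/(ℏG²)
  = 2.422e42 / 4.699e-55
  = 5.154e96 kg/m³

5.154e96 kg/m³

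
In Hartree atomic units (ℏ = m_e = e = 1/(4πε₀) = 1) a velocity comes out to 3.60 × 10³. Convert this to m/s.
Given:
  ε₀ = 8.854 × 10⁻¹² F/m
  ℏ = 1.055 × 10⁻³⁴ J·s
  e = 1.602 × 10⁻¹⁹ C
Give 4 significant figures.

One atomic unit of velocity: v_au = e²/(4πε₀ℏ) = 2.186 × 10⁶ m/s.
3.60 × 10³ × 2.186 × 10⁶ m/s = 7.871 × 10⁹ m/s

7.871 × 10⁹ m/s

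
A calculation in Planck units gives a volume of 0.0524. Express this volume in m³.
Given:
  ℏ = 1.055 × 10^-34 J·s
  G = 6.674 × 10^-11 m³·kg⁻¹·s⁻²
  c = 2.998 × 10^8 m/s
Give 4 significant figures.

One Planck volume: V_P = (ℏG/c³)^(3/2) = 4.224 × 10^-105 m³.
0.0524 × 4.224 × 10^-105 m³ = 2.213 × 10^-106 m³

2.213 × 10^-106 m³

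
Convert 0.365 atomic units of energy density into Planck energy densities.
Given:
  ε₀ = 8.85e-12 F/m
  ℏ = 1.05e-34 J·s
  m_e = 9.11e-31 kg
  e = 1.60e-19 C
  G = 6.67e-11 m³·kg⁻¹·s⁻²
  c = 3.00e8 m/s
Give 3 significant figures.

atomic unit of energy density: u_au = E_h/a₀³ = m_e⁴e¹⁰/((4πε₀)⁵ℏ⁸) = 3.01e13 J/m³
Planck energy density: u_P = c⁷/(ℏG²) = 4.68e113 J/m³
0.365 × 3.01e13 / 4.68e113 = 2.35e-101

2.35e-101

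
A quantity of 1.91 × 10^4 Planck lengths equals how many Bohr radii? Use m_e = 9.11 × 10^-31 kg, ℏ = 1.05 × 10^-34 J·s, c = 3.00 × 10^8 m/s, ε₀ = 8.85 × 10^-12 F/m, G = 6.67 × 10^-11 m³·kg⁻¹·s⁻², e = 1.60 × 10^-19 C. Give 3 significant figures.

Planck length: ℓ_P = √(ℏG/c³) = 1.61 × 10^-35 m
Bohr radius: a₀ = 4πε₀ℏ²/(m_e e²) = 5.26 × 10^-11 m
1.91 × 10^4 × 1.61 × 10^-35 / 5.26 × 10^-11 = 5.85 × 10^-21

5.85 × 10^-21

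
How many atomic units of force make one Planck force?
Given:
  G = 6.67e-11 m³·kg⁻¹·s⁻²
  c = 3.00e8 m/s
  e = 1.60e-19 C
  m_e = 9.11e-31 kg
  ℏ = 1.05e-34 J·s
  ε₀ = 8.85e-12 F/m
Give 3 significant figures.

Planck force: F_P = c⁴/G = 1.21e44 N
atomic unit of force: F_au = E_h/a₀ = m_e²e⁶/((4πε₀)³ℏ⁴) = 8.33e-8 N
ratio = 1.21e44 / 8.33e-8 = 1.46e51

1.46e51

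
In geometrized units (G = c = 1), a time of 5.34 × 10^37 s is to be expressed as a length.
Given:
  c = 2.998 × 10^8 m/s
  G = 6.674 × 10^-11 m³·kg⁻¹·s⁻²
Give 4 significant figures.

Time → length via c.
5.34 × 10^37 s × (c) = 1.601 × 10^46 m

1.601 × 10^46 m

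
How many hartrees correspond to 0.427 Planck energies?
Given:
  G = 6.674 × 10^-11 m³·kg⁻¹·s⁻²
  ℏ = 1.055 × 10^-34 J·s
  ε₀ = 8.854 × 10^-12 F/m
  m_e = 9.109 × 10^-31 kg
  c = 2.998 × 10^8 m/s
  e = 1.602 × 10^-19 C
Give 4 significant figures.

Planck energy: E_P = √(ℏc⁵/G) = 1.957 × 10^9 J
hartree: E_h = m_e e⁴/(4πε₀ℏ)² = 4.354 × 10^-18 J
0.427 × 1.957 × 10^9 / 4.354 × 10^-18 = 1.919 × 10^26

1.919 × 10^26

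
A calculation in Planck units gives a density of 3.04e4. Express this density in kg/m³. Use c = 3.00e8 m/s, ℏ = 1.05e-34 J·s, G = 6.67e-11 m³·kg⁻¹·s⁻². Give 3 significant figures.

One Planck density: ρ_P = c⁵/(ℏG²) = 5.20e96 kg/m³.
3.04e4 × 5.20e96 kg/m³ = 1.58e101 kg/m³

1.58e101 kg/m³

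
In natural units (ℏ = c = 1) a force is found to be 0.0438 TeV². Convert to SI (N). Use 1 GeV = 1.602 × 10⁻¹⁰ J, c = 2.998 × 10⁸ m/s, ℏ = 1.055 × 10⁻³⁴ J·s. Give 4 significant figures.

3.554 × 10¹⁰ N

Force is [E]/[L] = [E]²/(ℏc); restore (ℏc)⁻¹.
1 GeV² → 1/(ℏc) × (1 GeV in J)² = 8.114 × 10⁵ N.
Convert the energy scale: 0.0438 TeV² = 4.38 × 10⁴ GeV².
Result: 4.38 × 10⁴ × 8.114 × 10⁵ = 3.554 × 10¹⁰ N.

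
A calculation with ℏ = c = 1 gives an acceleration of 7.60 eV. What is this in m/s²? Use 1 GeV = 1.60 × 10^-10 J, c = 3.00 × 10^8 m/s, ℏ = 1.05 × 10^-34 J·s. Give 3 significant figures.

3.47 × 10^24 m/s²

Acceleration is [L]/[T]² = c·[E]/ℏ.
1 GeV → c/ℏ × (1 GeV in J) = 4.57 × 10^32 m/s².
Convert the energy scale: 7.60 eV = 7.60 × 10^-9 GeV.
Result: 7.60 × 10^-9 × 4.57 × 10^32 = 3.47 × 10^24 m/s².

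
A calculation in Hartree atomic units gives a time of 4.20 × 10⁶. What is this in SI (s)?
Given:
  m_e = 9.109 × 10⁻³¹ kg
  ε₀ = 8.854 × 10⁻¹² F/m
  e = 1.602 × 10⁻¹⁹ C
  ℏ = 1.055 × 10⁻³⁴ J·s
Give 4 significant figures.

One atomic unit of time: τ_au = (4πε₀)²ℏ³/(m_e e⁴) = 2.423 × 10⁻¹⁷ s.
4.20 × 10⁶ × 2.423 × 10⁻¹⁷ s = 1.018 × 10⁻¹⁰ s

1.018 × 10⁻¹⁰ s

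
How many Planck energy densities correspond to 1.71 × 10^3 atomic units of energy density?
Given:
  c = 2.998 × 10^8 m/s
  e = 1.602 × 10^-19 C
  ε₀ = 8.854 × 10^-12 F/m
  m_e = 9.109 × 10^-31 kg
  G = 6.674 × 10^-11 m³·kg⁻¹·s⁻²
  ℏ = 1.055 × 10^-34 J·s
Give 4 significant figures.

atomic unit of energy density: u_au = E_h/a₀³ = m_e⁴e¹⁰/((4πε₀)⁵ℏ⁸) = 2.929 × 10^13 J/m³
Planck energy density: u_P = c⁷/(ℏG²) = 4.632 × 10^113 J/m³
1.71 × 10^3 × 2.929 × 10^13 / 4.632 × 10^113 = 1.081 × 10^-97

1.081 × 10^-97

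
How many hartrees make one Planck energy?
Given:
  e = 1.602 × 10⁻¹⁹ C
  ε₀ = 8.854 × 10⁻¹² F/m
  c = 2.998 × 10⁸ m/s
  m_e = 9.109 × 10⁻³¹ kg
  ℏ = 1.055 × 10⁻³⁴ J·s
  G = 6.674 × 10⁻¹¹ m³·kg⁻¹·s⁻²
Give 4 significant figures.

4.494 × 10²⁶

Planck energy: E_P = √(ℏc⁵/G) = 1.957 × 10⁹ J
hartree: E_h = m_e e⁴/(4πε₀ℏ)² = 4.354 × 10⁻¹⁸ J
ratio = 1.957 × 10⁹ / 4.354 × 10⁻¹⁸ = 4.494 × 10²⁶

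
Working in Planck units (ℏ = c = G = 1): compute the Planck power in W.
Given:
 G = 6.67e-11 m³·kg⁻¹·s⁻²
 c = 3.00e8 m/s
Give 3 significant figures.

3.64e52 W

Dimensional analysis gives P_P = c⁵/G.
  = 2.43e42 / 6.67e-11
  = 3.64e52 W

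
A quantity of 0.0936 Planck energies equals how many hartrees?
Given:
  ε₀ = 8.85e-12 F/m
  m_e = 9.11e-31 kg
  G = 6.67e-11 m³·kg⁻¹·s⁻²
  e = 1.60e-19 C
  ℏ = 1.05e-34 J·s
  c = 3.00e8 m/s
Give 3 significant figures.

4.18e25

Planck energy: E_P = √(ℏc⁵/G) = 1.96e9 J
hartree: E_h = m_e e⁴/(4πε₀ℏ)² = 4.38e-18 J
0.0936 × 1.96e9 / 4.38e-18 = 4.18e25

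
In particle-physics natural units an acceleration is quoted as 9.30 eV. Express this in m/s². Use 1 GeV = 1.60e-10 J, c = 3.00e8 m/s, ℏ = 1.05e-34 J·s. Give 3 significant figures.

4.25e24 m/s²

Acceleration is [L]/[T]² = c·[E]/ℏ.
1 GeV → c/ℏ × (1 GeV in J) = 4.57e32 m/s².
Convert the energy scale: 9.30 eV = 9.30e-9 GeV.
Result: 9.30e-9 × 4.57e32 = 4.25e24 m/s².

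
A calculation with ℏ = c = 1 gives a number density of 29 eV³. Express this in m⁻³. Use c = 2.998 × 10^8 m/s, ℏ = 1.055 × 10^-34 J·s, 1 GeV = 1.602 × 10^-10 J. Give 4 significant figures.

3.768 × 10^21 m⁻³

Number density is [L]⁻³ = [E]³/(ℏc)³.
1 GeV³ → 1/(ℏc)³ × (1 GeV in J)³ = 1.299 × 10^47 m⁻³.
Convert the energy scale: 29 eV³ = 2.90 × 10^-26 GeV³.
Result: 2.90 × 10^-26 × 1.299 × 10^47 = 3.768 × 10^21 m⁻³.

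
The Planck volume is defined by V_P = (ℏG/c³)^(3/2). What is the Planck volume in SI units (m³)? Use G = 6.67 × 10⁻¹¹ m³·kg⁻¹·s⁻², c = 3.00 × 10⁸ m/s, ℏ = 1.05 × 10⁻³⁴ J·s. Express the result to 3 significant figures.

4.18 × 10⁻¹⁰⁵ m³

V_P = (ℏG/c³)^(3/2)
  = √(1.75 × 10⁻²⁰⁹)
  = 4.18 × 10⁻¹⁰⁵ m³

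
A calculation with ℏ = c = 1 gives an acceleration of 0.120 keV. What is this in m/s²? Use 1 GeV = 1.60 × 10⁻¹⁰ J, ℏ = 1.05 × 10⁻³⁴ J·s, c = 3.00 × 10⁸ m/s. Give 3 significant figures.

Acceleration is [L]/[T]² = c·[E]/ℏ.
1 GeV → c/ℏ × (1 GeV in J) = 4.57 × 10³² m/s².
Convert the energy scale: 0.120 keV = 1.20 × 10⁻⁷ GeV.
Result: 1.20 × 10⁻⁷ × 4.57 × 10³² = 5.49 × 10²⁵ m/s².

5.49 × 10²⁵ m/s²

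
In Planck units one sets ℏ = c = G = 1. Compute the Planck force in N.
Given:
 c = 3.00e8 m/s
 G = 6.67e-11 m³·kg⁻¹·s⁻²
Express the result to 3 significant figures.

F_P = c⁴/G
  = 8.10e33 / 6.67e-11
  = 1.21e44 N

1.21e44 N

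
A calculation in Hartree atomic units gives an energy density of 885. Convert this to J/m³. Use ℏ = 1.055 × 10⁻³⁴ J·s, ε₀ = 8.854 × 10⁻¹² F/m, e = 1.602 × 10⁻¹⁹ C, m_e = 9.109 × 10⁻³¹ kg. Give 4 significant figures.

2.592 × 10¹⁶ J/m³

One atomic unit of energy density: u_au = E_h/a₀³ = m_e⁴e¹⁰/((4πε₀)⁵ℏ⁸) = 2.929 × 10¹³ J/m³.
885 × 2.929 × 10¹³ J/m³ = 2.592 × 10¹⁶ J/m³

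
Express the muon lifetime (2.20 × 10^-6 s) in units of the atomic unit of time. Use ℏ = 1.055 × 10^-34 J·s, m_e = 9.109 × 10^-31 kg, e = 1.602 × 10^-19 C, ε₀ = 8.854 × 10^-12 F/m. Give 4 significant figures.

atomic unit of time: τ_au = (4πε₀)²ℏ³/(m_e e⁴) = 2.423 × 10^-17 s.
2.20 × 10^-6 / 2.423 × 10^-17 = 9.080 × 10^10

9.080 × 10^10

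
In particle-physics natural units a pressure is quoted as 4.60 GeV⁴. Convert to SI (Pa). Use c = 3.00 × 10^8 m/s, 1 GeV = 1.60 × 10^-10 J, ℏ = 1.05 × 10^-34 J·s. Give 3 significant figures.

9.65 × 10^37 Pa

Pressure is [E]/[L]³ = [E]⁴/(ℏc)³.
1 GeV⁴ → 1/(ℏc)³ × (1 GeV in J)⁴ = 2.10 × 10^37 Pa.
Result: 4.60 × 2.10 × 10^37 = 9.65 × 10^37 Pa.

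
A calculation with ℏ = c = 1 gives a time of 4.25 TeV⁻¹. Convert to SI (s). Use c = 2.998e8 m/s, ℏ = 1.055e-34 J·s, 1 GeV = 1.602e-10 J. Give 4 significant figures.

2.799e-27 s

A time is [E]⁻¹ in ℏ=c=1; restore one factor of ℏ.
1 GeV⁻¹ → ℏ × (1 GeV in J)⁻¹ = 6.586e-25 s.
Convert the energy scale: 4.25 TeV⁻¹ = 4.25e-3 GeV⁻¹.
Result: 4.25e-3 × 6.586e-25 = 2.799e-27 s.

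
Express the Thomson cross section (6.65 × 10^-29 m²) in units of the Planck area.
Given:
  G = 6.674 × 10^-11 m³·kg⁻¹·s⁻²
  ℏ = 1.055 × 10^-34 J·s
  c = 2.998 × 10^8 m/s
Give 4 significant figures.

Planck area: A_P = ℏG/c³ = 2.613 × 10^-70 m².
6.65 × 10^-29 / 2.613 × 10^-70 = 2.545 × 10^41

2.545 × 10^41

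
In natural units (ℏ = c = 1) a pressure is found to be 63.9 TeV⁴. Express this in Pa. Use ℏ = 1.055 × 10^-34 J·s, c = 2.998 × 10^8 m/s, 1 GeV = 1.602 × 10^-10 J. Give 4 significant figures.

1.330 × 10^51 Pa

Pressure is [E]/[L]³ = [E]⁴/(ℏc)³.
1 GeV⁴ → 1/(ℏc)³ × (1 GeV in J)⁴ = 2.082 × 10^37 Pa.
Convert the energy scale: 63.9 TeV⁴ = 6.39 × 10^13 GeV⁴.
Result: 6.39 × 10^13 × 2.082 × 10^37 = 1.330 × 10^51 Pa.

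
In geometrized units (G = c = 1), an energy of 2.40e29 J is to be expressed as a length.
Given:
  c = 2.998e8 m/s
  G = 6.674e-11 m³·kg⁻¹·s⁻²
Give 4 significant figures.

1.983e-15 m

Energy → length via G/c⁴.
2.40e29 J × (G/c⁴) = 1.983e-15 m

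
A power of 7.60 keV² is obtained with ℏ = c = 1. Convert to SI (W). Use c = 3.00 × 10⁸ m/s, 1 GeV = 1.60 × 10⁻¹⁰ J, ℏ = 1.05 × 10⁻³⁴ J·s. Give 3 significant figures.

1.85 × 10³ W

Power is [E]/[T] = [E]²/ℏ.
1 GeV² → 1/ℏ × (1 GeV in J)² = 2.44 × 10¹⁴ W.
Convert the energy scale: 7.60 keV² = 7.60 × 10⁻¹² GeV².
Result: 7.60 × 10⁻¹² × 2.44 × 10¹⁴ = 1.85 × 10³ W.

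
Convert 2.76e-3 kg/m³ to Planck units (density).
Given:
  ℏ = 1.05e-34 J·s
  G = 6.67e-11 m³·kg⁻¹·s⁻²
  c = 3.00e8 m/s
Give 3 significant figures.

5.31e-100

Planck density: ρ_P = c⁵/(ℏG²) = 5.20e96 kg/m³.
2.76e-3 / 5.20e96 = 5.31e-100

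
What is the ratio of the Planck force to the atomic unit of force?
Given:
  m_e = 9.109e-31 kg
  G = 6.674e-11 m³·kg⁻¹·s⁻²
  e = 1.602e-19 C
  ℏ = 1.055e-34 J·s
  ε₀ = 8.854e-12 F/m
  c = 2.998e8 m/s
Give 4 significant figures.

1.473e51

Planck force: F_P = c⁴/G = 1.210e44 N
atomic unit of force: F_au = E_h/a₀ = m_e²e⁶/((4πε₀)³ℏ⁴) = 8.220e-8 N
ratio = 1.210e44 / 8.220e-8 = 1.473e51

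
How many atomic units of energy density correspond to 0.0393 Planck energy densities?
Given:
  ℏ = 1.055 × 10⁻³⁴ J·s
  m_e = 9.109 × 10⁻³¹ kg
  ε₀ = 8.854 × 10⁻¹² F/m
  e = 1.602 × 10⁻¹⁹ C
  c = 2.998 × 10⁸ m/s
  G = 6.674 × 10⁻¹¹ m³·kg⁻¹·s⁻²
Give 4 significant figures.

6.215 × 10⁹⁸

Planck energy density: u_P = c⁷/(ℏG²) = 4.632 × 10¹¹³ J/m³
atomic unit of energy density: u_au = E_h/a₀³ = m_e⁴e¹⁰/((4πε₀)⁵ℏ⁸) = 2.929 × 10¹³ J/m³
0.0393 × 4.632 × 10¹¹³ / 2.929 × 10¹³ = 6.215 × 10⁹⁸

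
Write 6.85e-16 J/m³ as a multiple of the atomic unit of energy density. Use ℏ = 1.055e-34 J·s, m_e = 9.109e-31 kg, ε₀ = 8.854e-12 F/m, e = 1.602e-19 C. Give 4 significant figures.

2.339e-29

atomic unit of energy density: u_au = E_h/a₀³ = m_e⁴e¹⁰/((4πε₀)⁵ℏ⁸) = 2.929e13 J/m³.
6.85e-16 / 2.929e13 = 2.339e-29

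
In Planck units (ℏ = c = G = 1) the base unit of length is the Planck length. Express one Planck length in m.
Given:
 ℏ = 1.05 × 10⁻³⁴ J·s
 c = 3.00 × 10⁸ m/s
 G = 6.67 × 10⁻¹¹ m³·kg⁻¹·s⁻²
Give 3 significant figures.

ℓ_P = √(ℏG/c³)
  = √(2.59 × 10⁻⁷⁰)
  = 1.61 × 10⁻³⁵ m

1.61 × 10⁻³⁵ m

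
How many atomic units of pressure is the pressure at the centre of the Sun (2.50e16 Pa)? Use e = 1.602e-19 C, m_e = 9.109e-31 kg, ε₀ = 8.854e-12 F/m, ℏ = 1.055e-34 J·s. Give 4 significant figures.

853.5

atomic unit of pressure: P_au = E_h/a₀³ = m_e⁴e¹⁰/((4πε₀)⁵ℏ⁸) = 2.929e13 Pa.
2.50e16 / 2.929e13 = 853.5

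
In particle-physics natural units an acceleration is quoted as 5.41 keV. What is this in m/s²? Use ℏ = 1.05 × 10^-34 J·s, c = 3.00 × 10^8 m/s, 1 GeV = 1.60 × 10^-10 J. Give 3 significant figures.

Acceleration is [L]/[T]² = c·[E]/ℏ.
1 GeV → c/ℏ × (1 GeV in J) = 4.57 × 10^32 m/s².
Convert the energy scale: 5.41 keV = 5.41 × 10^-6 GeV.
Result: 5.41 × 10^-6 × 4.57 × 10^32 = 2.47 × 10^27 m/s².

2.47 × 10^27 m/s²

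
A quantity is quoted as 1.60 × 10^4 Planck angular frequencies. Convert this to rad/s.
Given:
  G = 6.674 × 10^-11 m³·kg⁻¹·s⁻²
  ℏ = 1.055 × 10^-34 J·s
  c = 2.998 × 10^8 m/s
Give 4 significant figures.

2.967 × 10^47 rad/s

One Planck angular frequency: ω_P = √(c⁵/(ℏG)) = 1.855 × 10^43 rad/s.
1.60 × 10^4 × 1.855 × 10^43 rad/s = 2.967 × 10^47 rad/s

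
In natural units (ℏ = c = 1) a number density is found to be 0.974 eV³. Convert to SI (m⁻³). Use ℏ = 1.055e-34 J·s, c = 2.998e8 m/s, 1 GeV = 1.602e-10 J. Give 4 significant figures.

1.266e20 m⁻³

Number density is [L]⁻³ = [E]³/(ℏc)³.
1 GeV³ → 1/(ℏc)³ × (1 GeV in J)³ = 1.299e47 m⁻³.
Convert the energy scale: 0.974 eV³ = 9.74e-28 GeV³.
Result: 9.74e-28 × 1.299e47 = 1.266e20 m⁻³.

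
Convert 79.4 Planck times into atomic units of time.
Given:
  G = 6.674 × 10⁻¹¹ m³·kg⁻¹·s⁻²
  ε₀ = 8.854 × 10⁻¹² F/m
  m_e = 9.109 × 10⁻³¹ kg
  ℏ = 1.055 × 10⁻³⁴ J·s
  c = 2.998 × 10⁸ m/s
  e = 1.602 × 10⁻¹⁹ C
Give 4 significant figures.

1.767 × 10⁻²⁵

Planck time: t_P = √(ℏG/c⁵) = 5.392 × 10⁻⁴⁴ s
atomic unit of time: τ_au = (4πε₀)²ℏ³/(m_e e⁴) = 2.423 × 10⁻¹⁷ s
79.4 × 5.392 × 10⁻⁴⁴ / 2.423 × 10⁻¹⁷ = 1.767 × 10⁻²⁵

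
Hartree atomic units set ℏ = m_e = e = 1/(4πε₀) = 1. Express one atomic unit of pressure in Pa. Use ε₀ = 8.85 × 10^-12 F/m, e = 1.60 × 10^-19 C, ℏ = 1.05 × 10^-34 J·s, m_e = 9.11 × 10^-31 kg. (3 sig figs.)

3.01 × 10^13 Pa

The unique combination of the constants set to 1 with dimensions of pressure is P_au = E_h/a₀³ = m_e⁴e¹⁰/((4πε₀)⁵ℏ⁸).
E_h = 4.38 × 10^-18 J
a₀ = 5.26 × 10^-11 m
E_h/a₀³ = 3.01 × 10^13 Pa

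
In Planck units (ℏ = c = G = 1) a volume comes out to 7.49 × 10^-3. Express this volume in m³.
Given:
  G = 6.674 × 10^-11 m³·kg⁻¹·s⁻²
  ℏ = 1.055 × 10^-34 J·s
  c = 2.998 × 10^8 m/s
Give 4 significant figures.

One Planck volume: V_P = (ℏG/c³)^(3/2) = 4.224 × 10^-105 m³.
7.49 × 10^-3 × 4.224 × 10^-105 m³ = 3.164 × 10^-107 m³

3.164 × 10^-107 m³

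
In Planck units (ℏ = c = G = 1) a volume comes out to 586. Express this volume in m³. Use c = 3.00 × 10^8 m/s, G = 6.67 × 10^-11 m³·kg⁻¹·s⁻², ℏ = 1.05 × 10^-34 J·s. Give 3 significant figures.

2.45 × 10^-102 m³

One Planck volume: V_P = (ℏG/c³)^(3/2) = 4.18 × 10^-105 m³.
586 × 4.18 × 10^-105 m³ = 2.45 × 10^-102 m³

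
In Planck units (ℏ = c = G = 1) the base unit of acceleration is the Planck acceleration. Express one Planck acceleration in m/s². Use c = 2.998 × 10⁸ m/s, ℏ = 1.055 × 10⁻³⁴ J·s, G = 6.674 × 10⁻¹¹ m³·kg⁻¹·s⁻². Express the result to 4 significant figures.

a_P = √(c⁷/(ℏG))
  = √(3.092 × 10¹⁰³)
  = 5.560 × 10⁵¹ m/s²

5.560 × 10⁵¹ m/s²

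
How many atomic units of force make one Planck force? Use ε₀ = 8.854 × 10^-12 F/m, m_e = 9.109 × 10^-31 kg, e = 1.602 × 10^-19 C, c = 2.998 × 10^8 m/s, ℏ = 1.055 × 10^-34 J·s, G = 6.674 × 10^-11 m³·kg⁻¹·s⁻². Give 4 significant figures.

1.473 × 10^51

Planck force: F_P = c⁴/G = 1.210 × 10^44 N
atomic unit of force: F_au = E_h/a₀ = m_e²e⁶/((4πε₀)³ℏ⁴) = 8.220 × 10^-8 N
ratio = 1.210 × 10^44 / 8.220 × 10^-8 = 1.473 × 10^51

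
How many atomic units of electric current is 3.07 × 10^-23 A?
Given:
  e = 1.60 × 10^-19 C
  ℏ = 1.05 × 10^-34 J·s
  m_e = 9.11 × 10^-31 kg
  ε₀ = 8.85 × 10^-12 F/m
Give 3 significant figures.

atomic unit of electric current: I_au = e E_h/ℏ = m_e e⁵/((4πε₀)²ℏ³) = 6.67 × 10^-3 A.
3.07 × 10^-23 / 6.67 × 10^-3 = 4.60 × 10^-21

4.60 × 10^-21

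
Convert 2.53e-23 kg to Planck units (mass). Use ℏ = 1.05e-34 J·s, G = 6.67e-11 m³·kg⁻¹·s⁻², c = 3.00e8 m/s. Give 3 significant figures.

1.16e-15

Planck mass: m_P = √(ℏc/G) = 2.17e-8 kg.
2.53e-23 / 2.17e-8 = 1.16e-15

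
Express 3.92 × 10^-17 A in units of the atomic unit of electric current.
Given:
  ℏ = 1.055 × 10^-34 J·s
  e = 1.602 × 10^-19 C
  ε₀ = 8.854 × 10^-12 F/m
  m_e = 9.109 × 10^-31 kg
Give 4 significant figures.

atomic unit of electric current: I_au = e E_h/ℏ = m_e e⁵/((4πε₀)²ℏ³) = 6.612 × 10^-3 A.
3.92 × 10^-17 / 6.612 × 10^-3 = 5.929 × 10^-15

5.929 × 10^-15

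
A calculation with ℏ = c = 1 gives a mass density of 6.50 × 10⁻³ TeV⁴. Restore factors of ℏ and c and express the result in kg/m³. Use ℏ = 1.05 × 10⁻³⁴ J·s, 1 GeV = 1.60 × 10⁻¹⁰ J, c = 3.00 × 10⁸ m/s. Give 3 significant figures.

Mass density is [E]/(c²[L]³) = [E]⁴/(ℏ³c⁵).
1 GeV⁴ → 1/(ℏ³c⁵) × (1 GeV in J)⁴ = 2.33 × 10²⁰ kg/m³.
Convert the energy scale: 6.50 × 10⁻³ TeV⁴ = 6.50 × 10⁹ GeV⁴.
Result: 6.50 × 10⁹ × 2.33 × 10²⁰ = 1.51 × 10³⁰ kg/m³.

1.51 × 10³⁰ kg/m³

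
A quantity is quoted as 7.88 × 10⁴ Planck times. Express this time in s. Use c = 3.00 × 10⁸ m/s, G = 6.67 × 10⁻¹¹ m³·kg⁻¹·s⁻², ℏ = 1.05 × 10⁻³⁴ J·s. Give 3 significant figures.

One Planck time: t_P = √(ℏG/c⁵) = 5.37 × 10⁻⁴⁴ s.
7.88 × 10⁴ × 5.37 × 10⁻⁴⁴ s = 4.23 × 10⁻³⁹ s

4.23 × 10⁻³⁹ s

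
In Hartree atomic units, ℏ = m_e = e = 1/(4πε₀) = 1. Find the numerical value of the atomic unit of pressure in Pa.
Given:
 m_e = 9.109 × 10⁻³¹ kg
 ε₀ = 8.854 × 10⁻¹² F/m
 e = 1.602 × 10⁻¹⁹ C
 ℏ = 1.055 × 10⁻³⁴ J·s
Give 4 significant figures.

From ℏ = m_e = e = 1/(4πε₀) = 1 the pressure scale is P_au = E_h/a₀³ = m_e⁴e¹⁰/((4πε₀)⁵ℏ⁸).
E_h = 4.354 × 10⁻¹⁸ J
a₀ = 5.297 × 10⁻¹¹ m
E_h/a₀³ = 2.929 × 10¹³ Pa

2.929 × 10¹³ Pa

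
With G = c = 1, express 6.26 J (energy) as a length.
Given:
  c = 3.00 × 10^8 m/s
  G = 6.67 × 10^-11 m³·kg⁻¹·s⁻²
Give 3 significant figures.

5.15 × 10^-44 m

Energy → length via G/c⁴.
6.26 J × (G/c⁴) = 5.15 × 10^-44 m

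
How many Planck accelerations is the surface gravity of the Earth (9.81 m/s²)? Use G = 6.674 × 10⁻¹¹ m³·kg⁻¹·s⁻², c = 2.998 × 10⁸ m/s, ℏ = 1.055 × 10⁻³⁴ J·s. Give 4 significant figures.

Planck acceleration: a_P = √(c⁷/(ℏG)) = 5.560 × 10⁵¹ m/s².
9.81 / 5.560 × 10⁵¹ = 1.764 × 10⁻⁵¹

1.764 × 10⁻⁵¹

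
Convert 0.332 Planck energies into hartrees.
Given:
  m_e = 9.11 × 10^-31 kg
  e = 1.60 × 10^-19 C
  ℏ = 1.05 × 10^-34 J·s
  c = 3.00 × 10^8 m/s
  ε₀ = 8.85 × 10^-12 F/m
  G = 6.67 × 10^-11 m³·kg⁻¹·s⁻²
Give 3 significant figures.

1.48 × 10^26

Planck energy: E_P = √(ℏc⁵/G) = 1.96 × 10^9 J
hartree: E_h = m_e e⁴/(4πε₀ℏ)² = 4.38 × 10^-18 J
0.332 × 1.96 × 10^9 / 4.38 × 10^-18 = 1.48 × 10^26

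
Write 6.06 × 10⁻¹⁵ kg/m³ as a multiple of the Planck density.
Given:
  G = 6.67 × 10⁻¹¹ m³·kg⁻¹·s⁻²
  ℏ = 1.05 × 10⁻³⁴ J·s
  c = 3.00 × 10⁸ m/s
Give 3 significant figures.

Planck density: ρ_P = c⁵/(ℏG²) = 5.20 × 10⁹⁶ kg/m³.
6.06 × 10⁻¹⁵ / 5.20 × 10⁹⁶ = 1.16 × 10⁻¹¹¹

1.16 × 10⁻¹¹¹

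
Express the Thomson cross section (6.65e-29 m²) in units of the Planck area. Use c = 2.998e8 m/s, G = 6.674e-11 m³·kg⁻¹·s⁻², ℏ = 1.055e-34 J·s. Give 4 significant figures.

2.545e41

Planck area: A_P = ℏG/c³ = 2.613e-70 m².
6.65e-29 / 2.613e-70 = 2.545e41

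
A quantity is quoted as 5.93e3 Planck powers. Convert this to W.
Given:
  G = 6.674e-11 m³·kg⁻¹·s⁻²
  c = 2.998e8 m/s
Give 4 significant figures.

2.152e56 W

One Planck power: P_P = c⁵/G = 3.629e52 W.
5.93e3 × 3.629e52 W = 2.152e56 W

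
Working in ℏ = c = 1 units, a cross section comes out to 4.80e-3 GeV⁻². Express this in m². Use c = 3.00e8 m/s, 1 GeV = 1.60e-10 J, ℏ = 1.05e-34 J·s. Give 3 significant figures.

1.86e-34 m²

Area is [L]² = [E]⁻²·(ℏc)²; restore (ℏc)².
1 GeV⁻² → (ℏc)² × (1 GeV in J)⁻² = 3.88e-32 m².
Result: 4.80e-3 × 3.88e-32 = 1.86e-34 m².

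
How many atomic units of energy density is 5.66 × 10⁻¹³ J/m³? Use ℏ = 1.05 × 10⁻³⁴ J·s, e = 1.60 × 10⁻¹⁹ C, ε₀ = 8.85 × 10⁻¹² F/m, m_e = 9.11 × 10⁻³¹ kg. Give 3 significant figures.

1.88 × 10⁻²⁶

atomic unit of energy density: u_au = E_h/a₀³ = m_e⁴e¹⁰/((4πε₀)⁵ℏ⁸) = 3.01 × 10¹³ J/m³.
5.66 × 10⁻¹³ / 3.01 × 10¹³ = 1.88 × 10⁻²⁶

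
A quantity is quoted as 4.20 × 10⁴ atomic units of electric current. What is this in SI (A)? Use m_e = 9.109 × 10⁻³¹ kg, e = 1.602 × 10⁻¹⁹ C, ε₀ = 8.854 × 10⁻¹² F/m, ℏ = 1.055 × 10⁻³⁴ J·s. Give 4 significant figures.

One atomic unit of electric current: I_au = e E_h/ℏ = m_e e⁵/((4πε₀)²ℏ³) = 6.612 × 10⁻³ A.
4.20 × 10⁴ × 6.612 × 10⁻³ A = 277.7 A

277.7 A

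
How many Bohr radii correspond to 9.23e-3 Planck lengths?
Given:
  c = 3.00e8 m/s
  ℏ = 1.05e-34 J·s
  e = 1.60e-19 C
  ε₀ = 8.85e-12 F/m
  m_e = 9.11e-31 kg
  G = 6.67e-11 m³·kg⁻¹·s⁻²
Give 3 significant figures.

Planck length: ℓ_P = √(ℏG/c³) = 1.61e-35 m
Bohr radius: a₀ = 4πε₀ℏ²/(m_e e²) = 5.26e-11 m
9.23e-3 × 1.61e-35 / 5.26e-11 = 2.83e-27

2.83e-27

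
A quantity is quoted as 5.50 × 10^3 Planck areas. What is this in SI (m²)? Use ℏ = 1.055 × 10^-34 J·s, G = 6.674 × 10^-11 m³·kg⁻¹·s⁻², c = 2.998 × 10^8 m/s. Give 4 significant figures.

1.437 × 10^-66 m²

One Planck area: A_P = ℏG/c³ = 2.613 × 10^-70 m².
5.50 × 10^3 × 2.613 × 10^-70 m² = 1.437 × 10^-66 m²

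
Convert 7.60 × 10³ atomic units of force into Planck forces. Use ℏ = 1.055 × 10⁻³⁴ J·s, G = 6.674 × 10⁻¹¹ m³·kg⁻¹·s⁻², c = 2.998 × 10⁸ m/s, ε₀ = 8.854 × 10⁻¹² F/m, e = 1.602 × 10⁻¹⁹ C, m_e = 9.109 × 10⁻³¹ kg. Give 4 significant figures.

5.161 × 10⁻⁴⁸

atomic unit of force: F_au = E_h/a₀ = m_e²e⁶/((4πε₀)³ℏ⁴) = 8.220 × 10⁻⁸ N
Planck force: F_P = c⁴/G = 1.210 × 10⁴⁴ N
7.60 × 10³ × 8.220 × 10⁻⁸ / 1.210 × 10⁴⁴ = 5.161 × 10⁻⁴⁸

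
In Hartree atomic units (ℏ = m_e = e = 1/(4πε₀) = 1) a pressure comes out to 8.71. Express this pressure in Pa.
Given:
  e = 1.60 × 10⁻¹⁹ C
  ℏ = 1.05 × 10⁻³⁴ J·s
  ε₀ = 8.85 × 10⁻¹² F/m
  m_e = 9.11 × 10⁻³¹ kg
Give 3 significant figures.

One atomic unit of pressure: P_au = E_h/a₀³ = m_e⁴e¹⁰/((4πε₀)⁵ℏ⁸) = 3.01 × 10¹³ Pa.
8.71 × 3.01 × 10¹³ Pa = 2.62 × 10¹⁴ Pa

2.62 × 10¹⁴ Pa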